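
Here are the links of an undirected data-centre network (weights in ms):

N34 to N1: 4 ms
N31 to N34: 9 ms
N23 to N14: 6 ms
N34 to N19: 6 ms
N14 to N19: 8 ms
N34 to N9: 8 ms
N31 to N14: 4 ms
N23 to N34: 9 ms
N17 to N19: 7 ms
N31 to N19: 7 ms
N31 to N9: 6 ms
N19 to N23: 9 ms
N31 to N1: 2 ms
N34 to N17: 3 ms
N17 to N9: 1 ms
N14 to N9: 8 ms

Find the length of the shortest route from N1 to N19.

Settle nodes by increasing distance from N1:
N1: 0
N31: 2  (via N1)
N34: 4  (via N1)
N14: 6  (via N31)
N17: 7  (via N34)
N9: 8  (via N31)
N19: 9  (via N31)
Shortest route: N1 → N31 → N19 = 9 ms.

9 ms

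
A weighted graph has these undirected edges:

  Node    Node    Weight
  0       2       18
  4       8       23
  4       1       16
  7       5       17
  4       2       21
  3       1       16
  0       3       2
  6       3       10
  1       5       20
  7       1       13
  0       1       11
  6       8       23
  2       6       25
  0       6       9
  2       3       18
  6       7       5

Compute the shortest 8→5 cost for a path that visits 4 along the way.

Best 8 to 4: 8–4 costing 23
Best 4 to 5: 4–1–5 costing 36
Total via 4: 23 + 36 = 59.

59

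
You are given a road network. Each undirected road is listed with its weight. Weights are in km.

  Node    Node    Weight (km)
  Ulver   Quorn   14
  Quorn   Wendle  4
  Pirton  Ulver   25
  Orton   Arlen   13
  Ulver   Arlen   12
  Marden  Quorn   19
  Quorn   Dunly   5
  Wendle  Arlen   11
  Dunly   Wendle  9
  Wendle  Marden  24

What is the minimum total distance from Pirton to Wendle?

43 km

Settle nodes by increasing distance from Pirton:
Pirton: 0
Ulver: 25  (via Pirton)
Arlen: 37  (via Ulver)
Quorn: 39  (via Ulver)
Wendle: 43  (via Quorn)
Shortest route: Pirton → Ulver → Quorn → Wendle = 43 km.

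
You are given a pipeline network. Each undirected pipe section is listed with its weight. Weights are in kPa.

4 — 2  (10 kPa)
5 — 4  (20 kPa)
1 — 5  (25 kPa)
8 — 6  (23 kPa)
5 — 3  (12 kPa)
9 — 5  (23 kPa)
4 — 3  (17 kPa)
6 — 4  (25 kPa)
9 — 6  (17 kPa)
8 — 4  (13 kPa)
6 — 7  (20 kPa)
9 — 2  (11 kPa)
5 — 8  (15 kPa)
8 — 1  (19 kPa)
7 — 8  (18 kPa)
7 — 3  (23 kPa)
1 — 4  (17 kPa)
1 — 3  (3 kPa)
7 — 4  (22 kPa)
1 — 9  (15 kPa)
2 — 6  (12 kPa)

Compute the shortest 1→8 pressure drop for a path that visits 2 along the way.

49 kPa

Best 1 to 2: 1–9–2 costing 26
Shortest 2→8: 2–4–8 = 23
Total via 2: 26 + 23 = 49 kPa.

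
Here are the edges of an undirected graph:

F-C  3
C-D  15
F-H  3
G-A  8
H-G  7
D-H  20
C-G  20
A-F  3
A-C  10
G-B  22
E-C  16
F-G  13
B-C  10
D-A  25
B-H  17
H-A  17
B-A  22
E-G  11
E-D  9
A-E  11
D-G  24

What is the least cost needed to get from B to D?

Shortest distances from B:
B: 0
C: 10  (via B)
F: 13  (via C)
A: 16  (via F)
H: 16  (via F)
G: 22  (via B)
D: 25  (via C)
Shortest route: B → C → D = 25.

25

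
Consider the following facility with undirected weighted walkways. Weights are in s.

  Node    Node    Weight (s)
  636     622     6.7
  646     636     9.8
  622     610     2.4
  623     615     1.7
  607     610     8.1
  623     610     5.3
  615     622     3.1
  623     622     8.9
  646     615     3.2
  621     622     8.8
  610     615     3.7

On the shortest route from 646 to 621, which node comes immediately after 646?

Enumerating some paths:
646 → 615 → 610 → 622 → 621: 3.2+3.7+2.4+8.8 = 18.1
646 → 615 → 623 → 610 → 622 → 621: 3.2+1.7+5.3+2.4+8.8 = 21.4
646 → 615 → 622 → 621: 3.2+3.1+8.8 = 15.1
Cheapest is 646 → 615 → 622 → 621 at 15.1 s.
So from 646 the first move is to 615.

615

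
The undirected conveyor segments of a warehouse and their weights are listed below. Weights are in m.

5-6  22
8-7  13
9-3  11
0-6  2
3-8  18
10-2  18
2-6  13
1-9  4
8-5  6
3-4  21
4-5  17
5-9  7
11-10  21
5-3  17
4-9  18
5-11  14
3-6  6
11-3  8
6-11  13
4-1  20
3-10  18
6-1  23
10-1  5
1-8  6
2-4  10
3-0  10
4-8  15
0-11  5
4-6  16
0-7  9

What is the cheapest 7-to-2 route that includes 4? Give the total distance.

Shortest 7→4: 7–0–6–4 = 27
Shortest 4→2: 4–2 = 10
Total via 4: 27 + 10 = 37 m.

37 m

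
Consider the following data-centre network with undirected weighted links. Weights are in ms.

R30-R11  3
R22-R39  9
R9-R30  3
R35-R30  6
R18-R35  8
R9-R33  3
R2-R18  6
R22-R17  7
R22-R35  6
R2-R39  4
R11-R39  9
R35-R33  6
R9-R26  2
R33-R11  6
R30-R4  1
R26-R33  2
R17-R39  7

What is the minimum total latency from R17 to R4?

20 ms

Running Dijkstra from R17:
R17: 0
R22: 7  (via R17)
R39: 7  (via R17)
R2: 11  (via R39)
R35: 13  (via R22)
R11: 16  (via R39)
R18: 17  (via R2)
R30: 19  (via R35)
R33: 19  (via R35)
R4: 20  (via R30)
Shortest route: R17–R22–R35–R30–R4 = 20 ms.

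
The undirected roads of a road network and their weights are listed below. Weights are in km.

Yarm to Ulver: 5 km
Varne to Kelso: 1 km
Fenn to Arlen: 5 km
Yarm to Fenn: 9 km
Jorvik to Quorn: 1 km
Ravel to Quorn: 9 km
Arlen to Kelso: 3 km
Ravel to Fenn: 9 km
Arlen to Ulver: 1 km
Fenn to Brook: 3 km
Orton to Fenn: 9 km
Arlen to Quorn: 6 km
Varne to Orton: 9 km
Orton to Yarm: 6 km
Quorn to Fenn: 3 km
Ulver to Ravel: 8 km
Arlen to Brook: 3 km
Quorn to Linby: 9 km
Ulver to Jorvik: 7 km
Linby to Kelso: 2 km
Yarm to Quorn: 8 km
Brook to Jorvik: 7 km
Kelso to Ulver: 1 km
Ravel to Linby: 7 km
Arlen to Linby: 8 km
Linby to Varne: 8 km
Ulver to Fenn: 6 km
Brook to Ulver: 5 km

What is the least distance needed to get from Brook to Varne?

6 km

Running Dijkstra from Brook:
Brook: 0
Arlen: 3  (via Brook)
Fenn: 3  (via Brook)
Ulver: 4  (via Arlen)
Kelso: 5  (via Ulver)
Varne: 6  (via Kelso)
Shortest route: Brook → Arlen → Ulver → Kelso → Varne = 6 km.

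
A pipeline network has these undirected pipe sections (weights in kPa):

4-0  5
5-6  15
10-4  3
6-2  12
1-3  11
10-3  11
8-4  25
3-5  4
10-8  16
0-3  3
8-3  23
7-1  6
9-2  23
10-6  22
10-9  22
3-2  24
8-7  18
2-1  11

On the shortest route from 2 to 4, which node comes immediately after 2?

Enumerating some paths:
2 → 3 → 0 → 4: 24+3+5 = 32
2 → 1 → 3 → 0 → 4: 11+11+3+5 = 30
2 → 1 → 3 → 10 → 4: 11+11+11+3 = 36
Cheapest is 2 → 1 → 3 → 0 → 4 at 30 kPa.
So from 2 the first move is to 1.

1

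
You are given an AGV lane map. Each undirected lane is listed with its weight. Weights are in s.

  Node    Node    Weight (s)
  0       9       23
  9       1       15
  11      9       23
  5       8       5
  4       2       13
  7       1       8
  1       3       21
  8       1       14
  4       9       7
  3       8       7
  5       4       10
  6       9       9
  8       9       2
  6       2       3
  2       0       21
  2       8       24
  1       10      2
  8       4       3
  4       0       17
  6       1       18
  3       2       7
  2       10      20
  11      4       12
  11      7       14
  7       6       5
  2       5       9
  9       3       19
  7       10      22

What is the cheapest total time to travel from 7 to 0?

Settle nodes by increasing distance from 7:
7: 0
6: 5  (via 7)
1: 8  (via 7)
2: 8  (via 6)
10: 10  (via 1)
9: 14  (via 6)
11: 14  (via 7)
3: 15  (via 2)
8: 16  (via 9)
5: 17  (via 2)
4: 19  (via 8)
0: 29  (via 2)
Shortest route: 7–6–2–0 = 29 s.

29 s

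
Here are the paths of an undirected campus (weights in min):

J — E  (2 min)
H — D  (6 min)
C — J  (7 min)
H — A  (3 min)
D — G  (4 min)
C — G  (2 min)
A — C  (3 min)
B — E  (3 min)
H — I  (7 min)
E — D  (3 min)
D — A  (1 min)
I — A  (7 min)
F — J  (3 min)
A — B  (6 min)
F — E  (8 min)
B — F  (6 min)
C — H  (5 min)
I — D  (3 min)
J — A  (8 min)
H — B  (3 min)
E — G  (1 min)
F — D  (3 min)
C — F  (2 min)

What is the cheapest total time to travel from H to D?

4 min

Shortest distances from H:
H: 0
A: 3  (via H)
B: 3  (via H)
D: 4  (via A)
Shortest route: H → A → D = 4 min.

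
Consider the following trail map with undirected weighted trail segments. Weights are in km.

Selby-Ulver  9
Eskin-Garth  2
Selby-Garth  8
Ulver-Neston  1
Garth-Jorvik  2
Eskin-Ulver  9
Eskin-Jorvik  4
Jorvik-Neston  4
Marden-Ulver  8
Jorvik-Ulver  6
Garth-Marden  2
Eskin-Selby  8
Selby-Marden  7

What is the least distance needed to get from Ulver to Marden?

8 km

Shortest distances from Ulver:
Ulver: 0
Neston: 1  (via Ulver)
Jorvik: 5  (via Neston)
Garth: 7  (via Jorvik)
Marden: 8  (via Ulver)
Shortest route: Ulver → Marden = 8 km.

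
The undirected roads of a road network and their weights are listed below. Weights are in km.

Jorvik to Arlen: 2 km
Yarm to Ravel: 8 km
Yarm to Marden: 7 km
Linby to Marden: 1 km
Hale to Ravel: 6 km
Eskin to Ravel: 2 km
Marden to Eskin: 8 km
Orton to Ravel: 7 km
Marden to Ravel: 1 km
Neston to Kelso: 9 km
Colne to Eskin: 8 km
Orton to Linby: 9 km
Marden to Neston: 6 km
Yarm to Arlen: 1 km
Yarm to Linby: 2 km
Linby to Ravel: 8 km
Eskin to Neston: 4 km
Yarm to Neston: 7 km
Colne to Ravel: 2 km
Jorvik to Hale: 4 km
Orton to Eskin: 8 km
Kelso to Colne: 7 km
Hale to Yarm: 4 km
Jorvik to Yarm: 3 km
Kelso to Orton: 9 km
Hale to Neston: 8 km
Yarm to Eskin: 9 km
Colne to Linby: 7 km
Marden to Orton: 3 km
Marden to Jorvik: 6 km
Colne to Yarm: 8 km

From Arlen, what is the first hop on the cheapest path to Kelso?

Enumerating some paths:
Arlen - Yarm - Colne - Kelso: 1+8+7 = 16
Arlen - Yarm - Linby - Marden - Ravel - Colne - Kelso: 1+2+1+1+2+7 = 14
Arlen - Yarm - Linby - Marden - Orton - Kelso: 1+2+1+3+9 = 16
The minimum is 14 km via Arlen - Yarm - Linby - Marden - Ravel - Colne - Kelso.
So from Arlen the first move is to Yarm.

Yarm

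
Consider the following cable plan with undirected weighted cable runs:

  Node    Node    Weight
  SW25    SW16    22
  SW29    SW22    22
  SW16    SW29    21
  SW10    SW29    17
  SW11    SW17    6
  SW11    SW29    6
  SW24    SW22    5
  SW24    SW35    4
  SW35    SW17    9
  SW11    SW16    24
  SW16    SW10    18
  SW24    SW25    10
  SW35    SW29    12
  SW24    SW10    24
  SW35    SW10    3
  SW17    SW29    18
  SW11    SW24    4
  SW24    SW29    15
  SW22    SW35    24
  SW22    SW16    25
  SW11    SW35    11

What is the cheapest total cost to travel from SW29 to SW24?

10

Shortest distances from SW29:
SW29: 0
SW11: 6  (via SW29)
SW24: 10  (via SW11)
Shortest route: SW29–SW11–SW24 = 10.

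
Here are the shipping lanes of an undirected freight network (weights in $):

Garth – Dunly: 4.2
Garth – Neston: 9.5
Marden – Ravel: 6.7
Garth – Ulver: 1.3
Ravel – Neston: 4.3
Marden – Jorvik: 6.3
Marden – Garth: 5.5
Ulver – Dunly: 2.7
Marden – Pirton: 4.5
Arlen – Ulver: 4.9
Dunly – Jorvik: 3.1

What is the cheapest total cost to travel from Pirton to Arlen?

Settle nodes by increasing distance from Pirton:
Pirton: 0
Marden: 4.5  (via Pirton)
Garth: 10  (via Marden)
Jorvik: 10.8  (via Marden)
Ravel: 11.2  (via Marden)
Ulver: 11.3  (via Garth)
Dunly: 13.9  (via Jorvik)
Neston: 15.5  (via Ravel)
Arlen: 16.2  (via Ulver)
Shortest route: Pirton–Marden–Garth–Ulver–Arlen = $16.2.

$16.2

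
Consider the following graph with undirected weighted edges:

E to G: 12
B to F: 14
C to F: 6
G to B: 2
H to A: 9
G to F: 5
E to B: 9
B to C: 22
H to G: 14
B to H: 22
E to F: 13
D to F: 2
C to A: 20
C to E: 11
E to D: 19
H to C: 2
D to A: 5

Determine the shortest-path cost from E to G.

Shortest distances from E:
E: 0
B: 9  (via E)
C: 11  (via E)
G: 11  (via B)
Shortest route: E → B → G = 11.

11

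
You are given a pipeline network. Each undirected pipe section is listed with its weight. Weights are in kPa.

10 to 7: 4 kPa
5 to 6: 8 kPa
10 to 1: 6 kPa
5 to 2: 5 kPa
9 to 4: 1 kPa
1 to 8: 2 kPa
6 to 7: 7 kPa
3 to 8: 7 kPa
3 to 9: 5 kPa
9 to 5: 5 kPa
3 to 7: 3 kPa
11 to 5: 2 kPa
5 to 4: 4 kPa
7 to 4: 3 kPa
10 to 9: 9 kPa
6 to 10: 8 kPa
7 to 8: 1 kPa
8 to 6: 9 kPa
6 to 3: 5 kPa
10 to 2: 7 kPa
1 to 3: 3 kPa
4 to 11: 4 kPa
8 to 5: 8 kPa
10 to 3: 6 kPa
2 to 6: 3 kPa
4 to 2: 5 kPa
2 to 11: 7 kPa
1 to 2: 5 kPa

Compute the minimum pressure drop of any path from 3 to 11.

Running Dijkstra from 3:
3: 0
1: 3  (via 3)
7: 3  (via 3)
8: 4  (via 7)
6: 5  (via 3)
9: 5  (via 3)
4: 6  (via 7)
10: 6  (via 3)
2: 8  (via 1)
5: 10  (via 9)
11: 10  (via 4)
Shortest route: 3–7–4–11 = 10 kPa.

10 kPa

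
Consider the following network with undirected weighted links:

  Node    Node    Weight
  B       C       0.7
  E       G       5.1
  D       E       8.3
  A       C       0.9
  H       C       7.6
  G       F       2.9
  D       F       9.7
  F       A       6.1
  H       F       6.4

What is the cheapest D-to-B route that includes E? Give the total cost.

24

Shortest D→E: D–E = 8.3
Best E to B: E–G–F–A–C–B costing 15.7
Total via E: 8.3 + 15.7 = 24.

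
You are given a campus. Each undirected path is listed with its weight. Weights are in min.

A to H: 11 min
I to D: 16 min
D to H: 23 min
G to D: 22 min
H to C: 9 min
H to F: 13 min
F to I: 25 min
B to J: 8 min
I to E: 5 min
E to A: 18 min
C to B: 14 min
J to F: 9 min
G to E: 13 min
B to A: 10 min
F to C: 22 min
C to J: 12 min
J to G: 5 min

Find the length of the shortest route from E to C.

30 min

Shortest distances from E:
E: 0
I: 5  (via E)
G: 13  (via E)
A: 18  (via E)
J: 18  (via G)
D: 21  (via I)
B: 26  (via J)
F: 27  (via J)
H: 29  (via A)
C: 30  (via J)
Shortest route: E–G–J–C = 30 min.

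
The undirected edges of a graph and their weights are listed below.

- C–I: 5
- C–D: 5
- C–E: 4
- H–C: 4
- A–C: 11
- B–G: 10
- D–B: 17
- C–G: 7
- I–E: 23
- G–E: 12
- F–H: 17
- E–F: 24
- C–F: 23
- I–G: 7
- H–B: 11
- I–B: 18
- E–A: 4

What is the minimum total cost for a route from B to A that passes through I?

30

Shortest B→I: B → G → I = 17
Shortest I→A: I → C → E → A = 13
Total via I: 17 + 13 = 30.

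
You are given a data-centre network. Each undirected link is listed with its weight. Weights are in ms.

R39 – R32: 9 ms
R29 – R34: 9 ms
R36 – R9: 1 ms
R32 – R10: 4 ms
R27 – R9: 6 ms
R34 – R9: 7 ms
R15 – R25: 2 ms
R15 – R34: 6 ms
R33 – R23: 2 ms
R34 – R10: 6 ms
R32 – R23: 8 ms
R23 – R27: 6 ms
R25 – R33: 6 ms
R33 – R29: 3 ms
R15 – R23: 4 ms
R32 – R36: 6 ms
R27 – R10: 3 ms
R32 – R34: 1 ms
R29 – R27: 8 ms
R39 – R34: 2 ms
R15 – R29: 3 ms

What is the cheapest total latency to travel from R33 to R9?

Shortest distances from R33:
R33: 0
R23: 2  (via R33)
R29: 3  (via R33)
R25: 6  (via R33)
R15: 6  (via R23)
R27: 8  (via R23)
R32: 10  (via R23)
R34: 11  (via R32)
R10: 11  (via R27)
R39: 13  (via R34)
R9: 14  (via R27)
Shortest route: R33–R23–R27–R9 = 14 ms.

14 ms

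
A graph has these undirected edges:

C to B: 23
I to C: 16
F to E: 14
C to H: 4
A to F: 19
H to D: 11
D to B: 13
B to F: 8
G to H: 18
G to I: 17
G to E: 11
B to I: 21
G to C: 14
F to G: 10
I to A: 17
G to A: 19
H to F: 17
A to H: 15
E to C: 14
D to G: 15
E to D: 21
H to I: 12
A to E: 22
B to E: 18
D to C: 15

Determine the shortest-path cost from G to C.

14

Candidate routes:
G → D → C: 15+15 = 30
G → E → C: 11+14 = 25
G → H → C: 18+4 = 22
G → C: 14 = 14
The minimum is 14 via G → C.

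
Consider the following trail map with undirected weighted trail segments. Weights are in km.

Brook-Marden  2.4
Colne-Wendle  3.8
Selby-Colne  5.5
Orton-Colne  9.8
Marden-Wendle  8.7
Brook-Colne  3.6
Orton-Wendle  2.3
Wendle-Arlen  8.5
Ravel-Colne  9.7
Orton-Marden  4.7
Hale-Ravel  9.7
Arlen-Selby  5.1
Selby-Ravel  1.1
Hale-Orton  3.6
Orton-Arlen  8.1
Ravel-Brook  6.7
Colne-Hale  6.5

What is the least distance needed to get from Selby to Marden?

10.2 km

Compare a few routes:
Selby - Colne - Brook - Marden: 5.5+3.6+2.4 = 11.5
Selby - Ravel - Colne - Brook - Marden: 1.1+9.7+3.6+2.4 = 16.8
Selby - Colne - Wendle - Orton - Marden: 5.5+3.8+2.3+4.7 = 16.3
Selby - Ravel - Brook - Marden: 1.1+6.7+2.4 = 10.2
Cheapest is Selby - Ravel - Brook - Marden at 10.2 km.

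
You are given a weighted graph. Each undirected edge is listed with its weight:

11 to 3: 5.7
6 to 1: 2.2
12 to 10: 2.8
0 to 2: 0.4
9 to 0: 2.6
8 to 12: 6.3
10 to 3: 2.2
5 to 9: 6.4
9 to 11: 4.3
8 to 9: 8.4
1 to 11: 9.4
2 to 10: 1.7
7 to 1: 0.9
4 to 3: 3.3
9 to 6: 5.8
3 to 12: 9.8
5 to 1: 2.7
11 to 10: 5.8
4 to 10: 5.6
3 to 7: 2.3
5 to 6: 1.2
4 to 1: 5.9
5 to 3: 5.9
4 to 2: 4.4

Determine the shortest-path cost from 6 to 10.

Settle nodes by increasing distance from 6:
6: 0
5: 1.2  (via 6)
1: 2.2  (via 6)
7: 3.1  (via 1)
3: 5.4  (via 7)
9: 5.8  (via 6)
10: 7.6  (via 3)
Shortest route: 6 → 1 → 7 → 3 → 10 = 7.6.

7.6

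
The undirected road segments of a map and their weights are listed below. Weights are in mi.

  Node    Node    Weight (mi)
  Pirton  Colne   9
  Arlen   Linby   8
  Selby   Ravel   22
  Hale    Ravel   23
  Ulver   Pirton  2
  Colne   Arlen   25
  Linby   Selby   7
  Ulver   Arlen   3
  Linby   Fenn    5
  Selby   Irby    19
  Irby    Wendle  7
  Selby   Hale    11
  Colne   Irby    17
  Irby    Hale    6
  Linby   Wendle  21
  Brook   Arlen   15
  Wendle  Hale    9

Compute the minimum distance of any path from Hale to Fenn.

Compare a few routes:
Hale–Wendle–Linby–Fenn: 9+21+5 = 35
Hale–Selby–Linby–Fenn: 11+7+5 = 23
Cheapest is Hale–Selby–Linby–Fenn at 23 mi.

23 mi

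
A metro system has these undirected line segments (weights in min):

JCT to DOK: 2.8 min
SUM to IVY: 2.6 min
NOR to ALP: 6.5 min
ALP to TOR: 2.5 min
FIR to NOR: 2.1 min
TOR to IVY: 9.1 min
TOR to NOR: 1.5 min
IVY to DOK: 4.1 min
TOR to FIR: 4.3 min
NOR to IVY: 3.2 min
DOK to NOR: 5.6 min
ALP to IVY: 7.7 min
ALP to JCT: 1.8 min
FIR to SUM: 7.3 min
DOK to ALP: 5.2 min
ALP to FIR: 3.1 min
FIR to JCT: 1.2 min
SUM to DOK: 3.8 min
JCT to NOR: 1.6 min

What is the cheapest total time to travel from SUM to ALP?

8.4 min

Enumerating some paths:
SUM → DOK → JCT → ALP: 3.8+2.8+1.8 = 8.4
SUM → DOK → ALP: 3.8+5.2 = 9
SUM → IVY → NOR → JCT → ALP: 2.6+3.2+1.6+1.8 = 9.2
Cheapest is SUM → DOK → JCT → ALP at 8.4 min.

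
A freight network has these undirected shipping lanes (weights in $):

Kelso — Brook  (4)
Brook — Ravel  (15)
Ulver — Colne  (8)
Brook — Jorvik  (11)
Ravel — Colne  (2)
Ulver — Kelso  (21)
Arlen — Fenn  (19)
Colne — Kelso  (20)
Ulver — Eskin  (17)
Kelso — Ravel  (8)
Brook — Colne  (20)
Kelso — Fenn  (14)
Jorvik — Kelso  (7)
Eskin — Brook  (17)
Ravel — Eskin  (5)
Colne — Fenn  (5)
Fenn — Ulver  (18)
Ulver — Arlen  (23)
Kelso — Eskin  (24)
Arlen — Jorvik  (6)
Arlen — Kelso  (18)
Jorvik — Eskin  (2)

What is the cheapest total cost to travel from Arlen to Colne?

$15

Candidate routes:
Arlen - Kelso - Ravel - Colne: 18+8+2 = 28
Arlen - Jorvik - Eskin - Ravel - Colne: 6+2+5+2 = 15
Arlen - Jorvik - Kelso - Ravel - Colne: 6+7+8+2 = 23
Arlen - Fenn - Colne: 19+5 = 24
The minimum is $15 via Arlen - Jorvik - Eskin - Ravel - Colne.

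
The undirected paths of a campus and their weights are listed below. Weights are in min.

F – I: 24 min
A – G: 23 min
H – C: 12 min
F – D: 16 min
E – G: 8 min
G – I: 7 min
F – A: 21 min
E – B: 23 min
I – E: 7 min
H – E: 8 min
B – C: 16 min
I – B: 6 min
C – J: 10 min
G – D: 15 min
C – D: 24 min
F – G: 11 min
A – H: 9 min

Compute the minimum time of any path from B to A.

Enumerating some paths:
B - I - E - H - A: 6+7+8+9 = 30
B - I - G - A: 6+7+23 = 36
Cheapest is B - I - E - H - A at 30 min.

30 min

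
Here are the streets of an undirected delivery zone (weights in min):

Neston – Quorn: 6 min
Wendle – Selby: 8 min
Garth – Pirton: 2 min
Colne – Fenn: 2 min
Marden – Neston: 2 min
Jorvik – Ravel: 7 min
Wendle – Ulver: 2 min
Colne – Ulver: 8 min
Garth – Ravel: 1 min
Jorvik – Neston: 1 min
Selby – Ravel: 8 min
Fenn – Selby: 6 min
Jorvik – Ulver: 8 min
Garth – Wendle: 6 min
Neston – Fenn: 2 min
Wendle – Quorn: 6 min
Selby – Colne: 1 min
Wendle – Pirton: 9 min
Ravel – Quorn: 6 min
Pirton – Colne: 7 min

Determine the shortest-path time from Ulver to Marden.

Settle nodes by increasing distance from Ulver:
Ulver: 0
Wendle: 2  (via Ulver)
Quorn: 8  (via Wendle)
Garth: 8  (via Wendle)
Colne: 8  (via Ulver)
Jorvik: 8  (via Ulver)
Ravel: 9  (via Garth)
Neston: 9  (via Jorvik)
Selby: 9  (via Colne)
Pirton: 10  (via Garth)
Fenn: 10  (via Colne)
Marden: 11  (via Neston)
Shortest route: Ulver → Jorvik → Neston → Marden = 11 min.

11 min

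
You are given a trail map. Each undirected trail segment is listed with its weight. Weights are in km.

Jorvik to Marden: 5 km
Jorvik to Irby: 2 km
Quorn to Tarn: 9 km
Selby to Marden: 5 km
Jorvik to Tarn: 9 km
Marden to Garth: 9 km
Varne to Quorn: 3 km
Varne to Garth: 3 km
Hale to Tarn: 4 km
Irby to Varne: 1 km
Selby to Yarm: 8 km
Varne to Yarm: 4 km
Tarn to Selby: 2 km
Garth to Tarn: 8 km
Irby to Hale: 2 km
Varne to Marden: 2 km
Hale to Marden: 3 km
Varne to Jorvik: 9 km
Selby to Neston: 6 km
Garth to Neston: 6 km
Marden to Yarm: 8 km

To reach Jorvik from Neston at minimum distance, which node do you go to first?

Candidate routes:
Neston - Selby - Tarn - Hale - Irby - Jorvik: 6+2+4+2+2 = 16
Neston - Garth - Varne - Marden - Jorvik: 6+3+2+5 = 16
Neston - Garth - Varne - Irby - Jorvik: 6+3+1+2 = 12
Neston - Selby - Marden - Jorvik: 6+5+5 = 16
The minimum is 12 km via Neston - Garth - Varne - Irby - Jorvik.
So from Neston the first move is to Garth.

Garth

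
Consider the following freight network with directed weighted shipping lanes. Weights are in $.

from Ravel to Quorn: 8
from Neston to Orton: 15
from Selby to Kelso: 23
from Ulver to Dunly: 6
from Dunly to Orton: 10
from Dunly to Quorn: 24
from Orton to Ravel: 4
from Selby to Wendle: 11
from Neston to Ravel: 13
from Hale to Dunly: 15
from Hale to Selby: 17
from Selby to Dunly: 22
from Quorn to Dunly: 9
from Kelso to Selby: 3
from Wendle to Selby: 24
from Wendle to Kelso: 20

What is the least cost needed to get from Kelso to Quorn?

Shortest distances from Kelso:
Kelso: 0
Selby: 3  (via Kelso)
Wendle: 14  (via Selby)
Dunly: 25  (via Selby)
Orton: 35  (via Dunly)
Ravel: 39  (via Orton)
Quorn: 47  (via Ravel)
Shortest route: Kelso–Selby–Dunly–Orton–Ravel–Quorn = $47.

$47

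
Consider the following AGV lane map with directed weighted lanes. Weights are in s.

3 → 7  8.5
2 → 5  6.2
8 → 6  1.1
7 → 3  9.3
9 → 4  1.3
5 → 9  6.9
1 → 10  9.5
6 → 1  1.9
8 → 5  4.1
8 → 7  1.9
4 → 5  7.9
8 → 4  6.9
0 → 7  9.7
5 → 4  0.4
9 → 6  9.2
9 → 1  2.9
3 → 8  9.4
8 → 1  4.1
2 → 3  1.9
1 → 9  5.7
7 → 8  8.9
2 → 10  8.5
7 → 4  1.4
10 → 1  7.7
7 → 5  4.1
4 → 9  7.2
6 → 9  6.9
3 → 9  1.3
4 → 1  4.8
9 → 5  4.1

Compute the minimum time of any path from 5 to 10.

Compare a few routes:
5 → 4 → 1 → 10: 0.4+4.8+9.5 = 14.7
5 → 4 → 9 → 1 → 10: 0.4+7.2+2.9+9.5 = 20
5 → 9 → 1 → 10: 6.9+2.9+9.5 = 19.3
Cheapest is 5 → 4 → 1 → 10 at 14.7 s.

14.7 s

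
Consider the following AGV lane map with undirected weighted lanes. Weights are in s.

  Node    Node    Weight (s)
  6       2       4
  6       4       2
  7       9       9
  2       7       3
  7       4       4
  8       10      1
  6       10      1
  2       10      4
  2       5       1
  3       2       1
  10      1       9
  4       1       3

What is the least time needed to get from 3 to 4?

Compare a few routes:
3 → 2 → 6 → 4: 1+4+2 = 7
3 → 2 → 7 → 4: 1+3+4 = 8
Cheapest is 3 → 2 → 6 → 4 at 7 s.

7 s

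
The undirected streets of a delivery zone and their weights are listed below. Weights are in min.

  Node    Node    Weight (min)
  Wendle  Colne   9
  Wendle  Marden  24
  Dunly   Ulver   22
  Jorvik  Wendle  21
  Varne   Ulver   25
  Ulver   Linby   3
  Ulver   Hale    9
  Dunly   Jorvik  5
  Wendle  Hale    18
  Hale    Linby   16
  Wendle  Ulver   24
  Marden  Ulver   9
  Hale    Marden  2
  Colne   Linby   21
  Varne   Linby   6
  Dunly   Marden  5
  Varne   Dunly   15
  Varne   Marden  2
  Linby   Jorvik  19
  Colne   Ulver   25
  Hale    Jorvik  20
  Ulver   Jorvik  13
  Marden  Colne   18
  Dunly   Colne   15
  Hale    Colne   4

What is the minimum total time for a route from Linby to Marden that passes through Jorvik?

Shortest Linby→Jorvik: Linby–Ulver–Jorvik = 16
Shortest Jorvik→Marden: Jorvik–Dunly–Marden = 10
Total via Jorvik: 16 + 10 = 26 min.

26 min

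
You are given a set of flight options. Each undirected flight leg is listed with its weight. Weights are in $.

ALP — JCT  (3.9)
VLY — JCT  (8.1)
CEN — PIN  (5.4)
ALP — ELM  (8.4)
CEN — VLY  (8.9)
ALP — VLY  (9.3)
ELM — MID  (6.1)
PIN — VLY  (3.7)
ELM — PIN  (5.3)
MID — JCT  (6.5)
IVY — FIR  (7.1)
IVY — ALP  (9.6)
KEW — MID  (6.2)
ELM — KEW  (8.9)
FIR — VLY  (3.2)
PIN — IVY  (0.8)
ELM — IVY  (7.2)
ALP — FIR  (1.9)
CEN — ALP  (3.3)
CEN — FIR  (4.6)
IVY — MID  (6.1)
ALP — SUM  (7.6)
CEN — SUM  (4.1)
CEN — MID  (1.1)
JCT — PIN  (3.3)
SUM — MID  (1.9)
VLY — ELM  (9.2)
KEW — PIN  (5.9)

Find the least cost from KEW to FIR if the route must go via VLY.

$12.8

Best KEW to VLY: KEW–PIN–VLY costing 9.6
Best VLY to FIR: VLY–FIR costing 3.2
Total via VLY: 9.6 + 3.2 = $12.8.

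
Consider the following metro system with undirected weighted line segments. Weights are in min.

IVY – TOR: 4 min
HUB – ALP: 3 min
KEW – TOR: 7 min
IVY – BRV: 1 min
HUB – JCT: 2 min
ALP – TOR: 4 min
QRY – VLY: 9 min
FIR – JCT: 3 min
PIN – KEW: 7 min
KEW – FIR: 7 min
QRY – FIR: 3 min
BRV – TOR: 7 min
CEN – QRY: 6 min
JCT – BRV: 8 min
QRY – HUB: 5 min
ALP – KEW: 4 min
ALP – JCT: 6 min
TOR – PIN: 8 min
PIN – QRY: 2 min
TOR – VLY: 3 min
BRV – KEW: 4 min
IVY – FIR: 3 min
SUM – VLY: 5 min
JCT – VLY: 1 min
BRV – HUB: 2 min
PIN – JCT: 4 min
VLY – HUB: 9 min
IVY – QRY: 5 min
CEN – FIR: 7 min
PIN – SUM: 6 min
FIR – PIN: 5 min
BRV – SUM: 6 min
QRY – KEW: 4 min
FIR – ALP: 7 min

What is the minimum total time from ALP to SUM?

11 min

Enumerating some paths:
ALP–HUB–BRV–SUM: 3+2+6 = 11
ALP–JCT–VLY–SUM: 6+1+5 = 12
The minimum is 11 min via ALP–HUB–BRV–SUM.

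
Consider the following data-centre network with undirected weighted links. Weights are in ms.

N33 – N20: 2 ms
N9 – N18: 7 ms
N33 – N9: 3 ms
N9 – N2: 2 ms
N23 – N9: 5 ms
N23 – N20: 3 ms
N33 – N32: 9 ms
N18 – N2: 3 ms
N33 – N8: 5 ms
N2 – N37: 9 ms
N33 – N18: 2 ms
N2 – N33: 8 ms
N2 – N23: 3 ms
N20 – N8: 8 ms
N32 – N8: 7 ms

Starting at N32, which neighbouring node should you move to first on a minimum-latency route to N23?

N33

Candidate routes:
N32 → N33 → N20 → N23: 9+2+3 = 14
N32 → N33 → N18 → N2 → N23: 9+2+3+3 = 17
The minimum is 14 ms via N32 → N33 → N20 → N23.
So from N32 the first move is to N33.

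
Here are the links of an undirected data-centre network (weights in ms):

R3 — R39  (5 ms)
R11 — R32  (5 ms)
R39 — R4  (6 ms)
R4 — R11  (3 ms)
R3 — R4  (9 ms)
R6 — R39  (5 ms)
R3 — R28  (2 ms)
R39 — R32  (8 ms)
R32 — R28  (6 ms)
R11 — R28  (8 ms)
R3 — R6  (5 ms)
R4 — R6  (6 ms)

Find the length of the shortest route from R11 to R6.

Compare a few routes:
R11–R4–R6: 3+6 = 9
R11–R28–R3–R6: 8+2+5 = 15
R11–R4–R39–R6: 3+6+5 = 14
The minimum is 9 ms via R11–R4–R6.

9 ms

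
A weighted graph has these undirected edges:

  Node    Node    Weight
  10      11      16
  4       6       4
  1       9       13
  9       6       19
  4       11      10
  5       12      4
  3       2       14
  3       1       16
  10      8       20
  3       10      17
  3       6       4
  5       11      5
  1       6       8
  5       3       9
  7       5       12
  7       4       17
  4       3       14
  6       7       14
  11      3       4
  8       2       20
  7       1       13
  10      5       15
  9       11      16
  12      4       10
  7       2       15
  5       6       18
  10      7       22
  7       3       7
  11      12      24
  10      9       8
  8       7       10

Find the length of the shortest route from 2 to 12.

27

Enumerating some paths:
2 - 3 - 6 - 4 - 12: 14+4+4+10 = 32
2 - 7 - 3 - 5 - 12: 15+7+9+4 = 35
2 - 7 - 5 - 12: 15+12+4 = 31
2 - 3 - 5 - 12: 14+9+4 = 27
Cheapest is 2 - 3 - 5 - 12 at 27.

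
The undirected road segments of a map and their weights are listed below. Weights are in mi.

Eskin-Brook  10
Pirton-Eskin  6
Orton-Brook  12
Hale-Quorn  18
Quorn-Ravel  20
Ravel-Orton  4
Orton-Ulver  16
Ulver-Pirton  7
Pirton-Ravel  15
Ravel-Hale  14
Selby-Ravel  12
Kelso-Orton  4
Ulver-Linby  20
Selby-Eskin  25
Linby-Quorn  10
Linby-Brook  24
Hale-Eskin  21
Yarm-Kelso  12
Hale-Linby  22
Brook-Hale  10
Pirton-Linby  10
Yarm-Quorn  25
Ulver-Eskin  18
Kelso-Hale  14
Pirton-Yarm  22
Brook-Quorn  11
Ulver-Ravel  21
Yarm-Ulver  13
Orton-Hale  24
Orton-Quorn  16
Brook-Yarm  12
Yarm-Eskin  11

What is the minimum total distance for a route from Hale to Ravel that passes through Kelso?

22 mi

Shortest Hale→Kelso: Hale–Kelso = 14
Shortest Kelso→Ravel: Kelso–Orton–Ravel = 8
Total via Kelso: 14 + 8 = 22 mi.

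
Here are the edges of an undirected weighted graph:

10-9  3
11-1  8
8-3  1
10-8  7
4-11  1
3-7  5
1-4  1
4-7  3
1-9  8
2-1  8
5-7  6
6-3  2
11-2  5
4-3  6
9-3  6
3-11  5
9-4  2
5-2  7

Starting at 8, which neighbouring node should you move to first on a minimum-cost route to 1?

3

Enumerating some paths:
8–10–9–4–1: 7+3+2+1 = 13
8–3–7–4–1: 1+5+3+1 = 10
8–3–4–1: 1+6+1 = 8
8–3–9–4–1: 1+6+2+1 = 10
Cheapest is 8–3–4–1 at 8.
So from 8 the first move is to 3.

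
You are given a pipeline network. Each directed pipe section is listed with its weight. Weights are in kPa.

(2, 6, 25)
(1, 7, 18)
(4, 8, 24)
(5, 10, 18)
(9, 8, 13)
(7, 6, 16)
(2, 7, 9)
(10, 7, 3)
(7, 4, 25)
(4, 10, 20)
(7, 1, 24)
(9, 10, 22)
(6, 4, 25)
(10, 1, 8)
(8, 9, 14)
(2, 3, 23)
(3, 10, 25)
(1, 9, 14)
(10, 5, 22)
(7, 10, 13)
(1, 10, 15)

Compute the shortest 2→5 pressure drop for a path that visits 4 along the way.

Best 2 to 4: 2–7–4 costing 34
Best 4 to 5: 4–10–5 costing 42
Total via 4: 34 + 42 = 76 kPa.

76 kPa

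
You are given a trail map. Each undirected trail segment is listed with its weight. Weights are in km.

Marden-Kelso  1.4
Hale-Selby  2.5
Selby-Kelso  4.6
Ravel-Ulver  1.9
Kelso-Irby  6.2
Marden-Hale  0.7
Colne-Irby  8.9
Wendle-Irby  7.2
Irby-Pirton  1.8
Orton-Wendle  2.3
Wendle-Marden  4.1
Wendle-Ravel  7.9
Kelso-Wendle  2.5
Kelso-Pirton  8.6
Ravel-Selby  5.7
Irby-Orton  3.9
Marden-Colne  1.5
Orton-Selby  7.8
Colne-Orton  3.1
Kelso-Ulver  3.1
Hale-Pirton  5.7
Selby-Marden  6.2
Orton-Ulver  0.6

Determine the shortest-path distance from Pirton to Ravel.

8.2 km

Compare a few routes:
Pirton → Hale → Marden → Kelso → Ulver → Ravel: 5.7+0.7+1.4+3.1+1.9 = 12.8
Pirton → Irby → Orton → Ulver → Ravel: 1.8+3.9+0.6+1.9 = 8.2
The minimum is 8.2 km via Pirton → Irby → Orton → Ulver → Ravel.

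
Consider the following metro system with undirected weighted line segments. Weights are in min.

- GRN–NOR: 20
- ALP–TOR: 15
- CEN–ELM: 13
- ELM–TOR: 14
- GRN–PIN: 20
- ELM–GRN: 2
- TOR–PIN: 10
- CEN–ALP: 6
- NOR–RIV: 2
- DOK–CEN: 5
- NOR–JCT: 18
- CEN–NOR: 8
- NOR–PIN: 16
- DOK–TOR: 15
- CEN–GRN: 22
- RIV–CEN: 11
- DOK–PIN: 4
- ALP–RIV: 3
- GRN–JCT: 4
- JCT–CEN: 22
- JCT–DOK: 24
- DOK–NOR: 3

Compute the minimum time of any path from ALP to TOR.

15 min

Compare a few routes:
ALP - RIV - NOR - DOK - PIN - TOR: 3+2+3+4+10 = 22
ALP - RIV - NOR - DOK - TOR: 3+2+3+15 = 23
ALP - TOR: 15 = 15
ALP - CEN - DOK - PIN - TOR: 6+5+4+10 = 25
Cheapest is ALP - TOR at 15 min.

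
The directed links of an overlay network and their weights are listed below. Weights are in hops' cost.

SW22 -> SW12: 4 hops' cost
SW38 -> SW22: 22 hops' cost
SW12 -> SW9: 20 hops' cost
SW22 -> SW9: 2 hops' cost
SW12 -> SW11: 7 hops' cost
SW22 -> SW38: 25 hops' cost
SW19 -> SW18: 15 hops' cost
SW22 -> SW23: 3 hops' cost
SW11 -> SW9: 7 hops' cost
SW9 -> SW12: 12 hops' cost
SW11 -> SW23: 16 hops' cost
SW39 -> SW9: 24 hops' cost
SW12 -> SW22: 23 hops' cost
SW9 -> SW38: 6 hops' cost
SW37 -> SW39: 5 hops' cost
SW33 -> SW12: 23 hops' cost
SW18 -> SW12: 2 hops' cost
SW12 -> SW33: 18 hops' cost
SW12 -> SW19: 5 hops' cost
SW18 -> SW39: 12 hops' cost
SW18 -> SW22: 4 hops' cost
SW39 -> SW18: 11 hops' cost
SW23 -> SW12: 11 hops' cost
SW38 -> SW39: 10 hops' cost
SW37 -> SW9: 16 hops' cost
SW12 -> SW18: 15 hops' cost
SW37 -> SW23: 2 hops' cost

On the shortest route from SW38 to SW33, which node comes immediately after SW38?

SW39

Compare a few routes:
SW38–SW39–SW18–SW22–SW12–SW33: 10+11+4+4+18 = 47
SW38–SW39–SW18–SW12–SW33: 10+11+2+18 = 41
SW38–SW22–SW12–SW33: 22+4+18 = 44
The minimum is 41 hops' cost via SW38–SW39–SW18–SW12–SW33.
So from SW38 the first move is to SW39.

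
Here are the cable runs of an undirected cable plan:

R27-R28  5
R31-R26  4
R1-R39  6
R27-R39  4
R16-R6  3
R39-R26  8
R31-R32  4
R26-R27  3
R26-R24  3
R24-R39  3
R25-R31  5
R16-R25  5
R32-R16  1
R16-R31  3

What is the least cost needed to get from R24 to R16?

Enumerating some paths:
R24 → R26 → R31 → R32 → R16: 3+4+4+1 = 12
R24 → R26 → R31 → R16: 3+4+3 = 10
Cheapest is R24 → R26 → R31 → R16 at 10.

10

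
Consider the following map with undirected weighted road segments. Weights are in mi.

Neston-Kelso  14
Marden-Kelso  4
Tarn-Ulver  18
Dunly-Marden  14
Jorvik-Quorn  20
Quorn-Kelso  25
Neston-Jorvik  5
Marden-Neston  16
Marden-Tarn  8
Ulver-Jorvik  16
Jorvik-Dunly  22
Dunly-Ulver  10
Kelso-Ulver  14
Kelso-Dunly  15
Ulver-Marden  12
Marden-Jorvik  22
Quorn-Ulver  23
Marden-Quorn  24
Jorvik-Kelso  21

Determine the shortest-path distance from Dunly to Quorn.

33 mi

Candidate routes:
Dunly → Ulver → Quorn: 10+23 = 33
Dunly → Kelso → Quorn: 15+25 = 40
Dunly → Marden → Quorn: 14+24 = 38
Cheapest is Dunly → Ulver → Quorn at 33 mi.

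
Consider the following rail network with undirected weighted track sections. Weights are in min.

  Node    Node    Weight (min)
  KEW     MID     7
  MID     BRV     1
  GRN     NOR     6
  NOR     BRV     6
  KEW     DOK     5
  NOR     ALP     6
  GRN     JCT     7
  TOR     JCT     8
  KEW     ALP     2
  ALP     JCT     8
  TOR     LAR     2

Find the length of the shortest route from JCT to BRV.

18 min

Settle nodes by increasing distance from JCT:
JCT: 0
GRN: 7  (via JCT)
TOR: 8  (via JCT)
ALP: 8  (via JCT)
LAR: 10  (via TOR)
KEW: 10  (via ALP)
NOR: 13  (via GRN)
DOK: 15  (via KEW)
MID: 17  (via KEW)
BRV: 18  (via MID)
Shortest route: JCT–ALP–KEW–MID–BRV = 18 min.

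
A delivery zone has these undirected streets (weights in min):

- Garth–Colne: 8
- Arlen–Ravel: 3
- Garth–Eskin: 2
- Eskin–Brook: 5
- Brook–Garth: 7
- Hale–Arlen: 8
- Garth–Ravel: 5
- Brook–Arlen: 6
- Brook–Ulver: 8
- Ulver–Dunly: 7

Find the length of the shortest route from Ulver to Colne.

23 min

Candidate routes:
Ulver → Brook → Garth → Colne: 8+7+8 = 23
Ulver → Brook → Arlen → Ravel → Garth → Colne: 8+6+3+5+8 = 30
The minimum is 23 min via Ulver → Brook → Garth → Colne.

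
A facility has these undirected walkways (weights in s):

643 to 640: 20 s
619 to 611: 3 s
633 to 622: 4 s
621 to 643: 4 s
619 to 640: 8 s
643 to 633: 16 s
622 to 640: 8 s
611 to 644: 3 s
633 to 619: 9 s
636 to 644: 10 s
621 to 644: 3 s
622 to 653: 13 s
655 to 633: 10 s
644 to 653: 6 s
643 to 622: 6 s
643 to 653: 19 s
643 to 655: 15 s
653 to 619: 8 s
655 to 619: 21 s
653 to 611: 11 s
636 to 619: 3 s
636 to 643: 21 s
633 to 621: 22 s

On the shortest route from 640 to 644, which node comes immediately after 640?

Candidate routes:
640 → 619 → 611 → 644: 8+3+3 = 14
640 → 622 → 643 → 621 → 644: 8+6+4+3 = 21
Cheapest is 640 → 619 → 611 → 644 at 14 s.
So from 640 the first move is to 619.

619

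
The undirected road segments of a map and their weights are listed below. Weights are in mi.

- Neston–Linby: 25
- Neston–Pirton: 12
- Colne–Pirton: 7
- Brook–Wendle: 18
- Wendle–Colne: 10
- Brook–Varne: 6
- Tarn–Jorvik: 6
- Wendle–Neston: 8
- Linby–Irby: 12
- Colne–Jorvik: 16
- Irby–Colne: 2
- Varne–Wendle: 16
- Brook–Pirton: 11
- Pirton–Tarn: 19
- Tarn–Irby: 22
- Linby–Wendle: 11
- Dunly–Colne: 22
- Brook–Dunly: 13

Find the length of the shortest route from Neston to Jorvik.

Enumerating some paths:
Neston → Wendle → Colne → Jorvik: 8+10+16 = 34
Neston → Pirton → Colne → Jorvik: 12+7+16 = 35
Neston → Pirton → Tarn → Jorvik: 12+19+6 = 37
Cheapest is Neston → Wendle → Colne → Jorvik at 34 mi.

34 mi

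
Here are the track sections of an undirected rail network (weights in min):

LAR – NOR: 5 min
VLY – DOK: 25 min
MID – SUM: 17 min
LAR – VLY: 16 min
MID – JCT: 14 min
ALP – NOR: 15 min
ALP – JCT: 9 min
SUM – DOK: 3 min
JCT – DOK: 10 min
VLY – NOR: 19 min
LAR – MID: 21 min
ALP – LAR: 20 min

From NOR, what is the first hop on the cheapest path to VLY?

VLY

Enumerating some paths:
NOR → VLY: 19 = 19
NOR → LAR → VLY: 5+16 = 21
Cheapest is NOR → VLY at 19 min.
So from NOR the first move is to VLY.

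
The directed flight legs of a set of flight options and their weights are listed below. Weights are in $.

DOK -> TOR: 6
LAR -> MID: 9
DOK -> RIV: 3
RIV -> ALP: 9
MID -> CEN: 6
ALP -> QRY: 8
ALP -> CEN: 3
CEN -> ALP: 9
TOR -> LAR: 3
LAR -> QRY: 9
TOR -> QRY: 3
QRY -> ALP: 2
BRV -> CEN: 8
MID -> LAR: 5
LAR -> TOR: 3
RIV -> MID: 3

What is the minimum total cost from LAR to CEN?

$11

Compare a few routes:
LAR–TOR–QRY–ALP–CEN: 3+3+2+3 = 11
LAR–MID–CEN: 9+6 = 15
LAR–QRY–ALP–CEN: 9+2+3 = 14
Cheapest is LAR–TOR–QRY–ALP–CEN at $11.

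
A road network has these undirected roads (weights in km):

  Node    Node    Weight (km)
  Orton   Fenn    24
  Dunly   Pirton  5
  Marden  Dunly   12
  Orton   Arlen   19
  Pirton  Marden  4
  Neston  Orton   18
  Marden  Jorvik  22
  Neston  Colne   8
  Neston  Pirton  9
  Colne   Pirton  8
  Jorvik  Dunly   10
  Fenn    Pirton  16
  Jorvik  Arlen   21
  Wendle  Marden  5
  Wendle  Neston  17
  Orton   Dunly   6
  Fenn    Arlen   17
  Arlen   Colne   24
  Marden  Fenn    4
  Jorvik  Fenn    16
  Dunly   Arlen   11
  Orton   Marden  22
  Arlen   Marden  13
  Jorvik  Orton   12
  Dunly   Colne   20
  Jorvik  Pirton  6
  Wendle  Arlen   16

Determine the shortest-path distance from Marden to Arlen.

Settle nodes by increasing distance from Marden:
Marden: 0
Fenn: 4  (via Marden)
Pirton: 4  (via Marden)
Wendle: 5  (via Marden)
Dunly: 9  (via Pirton)
Jorvik: 10  (via Pirton)
Colne: 12  (via Pirton)
Neston: 13  (via Pirton)
Arlen: 13  (via Marden)
Shortest route: Marden → Arlen = 13 km.

13 km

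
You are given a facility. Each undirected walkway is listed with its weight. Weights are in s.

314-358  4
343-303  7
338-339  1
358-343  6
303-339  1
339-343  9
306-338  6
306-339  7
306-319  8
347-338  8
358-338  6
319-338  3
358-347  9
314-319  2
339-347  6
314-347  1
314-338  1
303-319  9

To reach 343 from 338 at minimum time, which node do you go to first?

Candidate routes:
338 → 358 → 343: 6+6 = 12
338 → 339 → 303 → 343: 1+1+7 = 9
338 → 314 → 358 → 343: 1+4+6 = 11
338 → 339 → 343: 1+9 = 10
Cheapest is 338 → 339 → 303 → 343 at 9 s.
So from 338 the first move is to 339.

339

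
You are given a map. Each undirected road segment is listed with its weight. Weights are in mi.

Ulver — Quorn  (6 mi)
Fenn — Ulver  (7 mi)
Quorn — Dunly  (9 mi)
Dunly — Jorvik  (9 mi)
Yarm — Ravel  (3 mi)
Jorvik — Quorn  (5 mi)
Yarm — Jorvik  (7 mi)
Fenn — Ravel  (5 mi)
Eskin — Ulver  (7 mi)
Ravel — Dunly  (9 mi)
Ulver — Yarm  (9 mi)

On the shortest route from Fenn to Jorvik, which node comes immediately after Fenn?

Candidate routes:
Fenn → Ulver → Yarm → Jorvik: 7+9+7 = 23
Fenn → Ravel → Yarm → Jorvik: 5+3+7 = 15
Fenn → Ulver → Quorn → Jorvik: 7+6+5 = 18
Fenn → Ravel → Dunly → Jorvik: 5+9+9 = 23
Cheapest is Fenn → Ravel → Yarm → Jorvik at 15 mi.
So from Fenn the first move is to Ravel.

Ravel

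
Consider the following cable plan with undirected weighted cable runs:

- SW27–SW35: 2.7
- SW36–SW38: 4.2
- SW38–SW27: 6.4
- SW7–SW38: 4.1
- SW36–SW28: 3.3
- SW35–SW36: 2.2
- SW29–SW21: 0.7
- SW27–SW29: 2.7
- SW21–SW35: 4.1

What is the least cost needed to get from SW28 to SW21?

9.6

Candidate routes:
SW28 - SW36 - SW38 - SW27 - SW35 - SW21: 3.3+4.2+6.4+2.7+4.1 = 20.7
SW28 - SW36 - SW38 - SW27 - SW29 - SW21: 3.3+4.2+6.4+2.7+0.7 = 17.3
SW28 - SW36 - SW35 - SW21: 3.3+2.2+4.1 = 9.6
SW28 - SW36 - SW35 - SW27 - SW29 - SW21: 3.3+2.2+2.7+2.7+0.7 = 11.6
Cheapest is SW28 - SW36 - SW35 - SW21 at 9.6.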